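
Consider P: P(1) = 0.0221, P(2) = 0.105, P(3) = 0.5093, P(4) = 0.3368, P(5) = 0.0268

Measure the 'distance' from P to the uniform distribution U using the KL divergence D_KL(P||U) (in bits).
0.6945 bits

U(i) = 1/5 for all i

D_KL(P||U) = Σ P(x) log₂(P(x) / (1/5))
           = Σ P(x) log₂(P(x)) + log₂(5)
           = log₂(5) - H(P)

H(P) = -Σ P(x) log₂(P(x)):
  -P(1)·log₂(P(1)) = -(0.0221)·log₂(0.0221) = 0.12155
  -P(2)·log₂(P(2)) = -(0.105)·log₂(0.105) = 0.34141
  -P(3)·log₂(P(3)) = -(0.5093)·log₂(0.5093) = 0.49576
  -P(4)·log₂(P(4)) = -(0.3368)·log₂(0.3368) = 0.52879
  -P(5)·log₂(P(5)) = -(0.0268)·log₂(0.0268) = 0.13994
H(P) = 0.12155 + 0.34141 + 0.49576 + 0.52879 + 0.13994 = 1.62745 bits

log₂(5) = 2.32193 bits

D_KL(P||U) = 2.32193 - 1.62745 = 0.69448 ≈ 0.6945 bits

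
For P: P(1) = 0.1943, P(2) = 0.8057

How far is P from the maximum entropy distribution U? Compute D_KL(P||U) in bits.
0.2896 bits

U(i) = 1/2 for all i

D_KL(P||U) = Σ P(x) log₂(P(x) / (1/2))
           = Σ P(x) log₂(P(x)) + log₂(2)
           = log₂(2) - H(P)

H(P) = -Σ P(x) log₂(P(x)):
  -P(1)·log₂(P(1)) = -(0.1943)·log₂(0.1943) = 0.45926
  -P(2)·log₂(P(2)) = -(0.8057)·log₂(0.8057) = 0.25112
H(P) = 0.45926 + 0.25112 = 0.71038 bits

log₂(2) = 1.00000 bits

D_KL(P||U) = 1.00000 - 0.71038 = 0.28962 ≈ 0.2896 bits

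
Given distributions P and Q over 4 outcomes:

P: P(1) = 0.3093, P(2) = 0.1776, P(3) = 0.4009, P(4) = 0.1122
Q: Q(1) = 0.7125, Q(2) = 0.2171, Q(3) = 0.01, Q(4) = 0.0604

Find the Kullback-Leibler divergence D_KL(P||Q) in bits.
1.8113 bits

D_KL(P||Q) = Σ P(x) log₂(P(x)/Q(x))

Computing term by term:
  P(1)·log₂(P(1)/Q(1)) = 0.3093·log₂(0.3093/0.7125) = -0.37236
  P(2)·log₂(P(2)/Q(2)) = 0.1776·log₂(0.1776/0.2171) = -0.05146
  P(3)·log₂(P(3)/Q(3)) = 0.4009·log₂(0.4009/0.01) = 2.13486
  P(4)·log₂(P(4)/Q(4)) = 0.1122·log₂(0.1122/0.0604) = 0.10025

D_KL(P||Q) = -0.37236 - 0.05146 + 2.13486 + 0.10025 = 1.81129 ≈ 1.8113 bits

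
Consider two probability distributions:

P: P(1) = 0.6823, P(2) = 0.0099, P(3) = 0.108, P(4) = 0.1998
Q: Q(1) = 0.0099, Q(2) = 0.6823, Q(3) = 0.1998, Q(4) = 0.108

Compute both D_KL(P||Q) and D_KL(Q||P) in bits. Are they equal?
D_KL(P||Q) = 4.1877 bits, D_KL(Q||P) = 4.1877 bits. Yes, in this case they are equal (although KL divergence is not symmetric in general).

D_KL(P||Q) = Σ P(x) log₂(P(x)/Q(x))

Computing term by term:
  P(1)·log₂(P(1)/Q(1)) = 0.6823·log₂(0.6823/0.0099) = 4.16669
  P(2)·log₂(P(2)/Q(2)) = 0.0099·log₂(0.0099/0.6823) = -0.06046
  P(3)·log₂(P(3)/Q(3)) = 0.108·log₂(0.108/0.1998) = -0.09585
  P(4)·log₂(P(4)/Q(4)) = 0.1998·log₂(0.1998/0.108) = 0.17733

D_KL(P||Q) = 4.16669 - 0.06046 - 0.09585 + 0.17733 = 4.18771 ≈ 4.1877 bits

D_KL(Q||P) = Σ Q(x) log₂(Q(x)/P(x))

Computing term by term:
  Q(1)·log₂(Q(1)/P(1)) = 0.0099·log₂(0.0099/0.6823) = -0.06046
  Q(2)·log₂(Q(2)/P(2)) = 0.6823·log₂(0.6823/0.0099) = 4.16669
  Q(3)·log₂(Q(3)/P(3)) = 0.1998·log₂(0.1998/0.108) = 0.17733
  Q(4)·log₂(Q(4)/P(4)) = 0.108·log₂(0.108/0.1998) = -0.09585

D_KL(Q||P) = -0.06046 + 4.16669 + 0.17733 - 0.09585 = 4.18771 ≈ 4.1877 bits

These ARE equal here. Q is P with outcomes relabeled (Q(1) = P(2), Q(2) = P(1), Q(3) = P(4), Q(4) = P(3)) by a relabeling that is its own inverse, so the two sums contain exactly the same terms in a different order. This is a special case — KL divergence is not symmetric in general: D_KL(P||Q) ≠ D_KL(Q||P) for most P, Q.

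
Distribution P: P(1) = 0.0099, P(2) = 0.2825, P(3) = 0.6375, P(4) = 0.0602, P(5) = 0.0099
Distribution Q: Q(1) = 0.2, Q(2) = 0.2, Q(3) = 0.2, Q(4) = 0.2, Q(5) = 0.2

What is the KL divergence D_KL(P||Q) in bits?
1.0168 bits

D_KL(P||Q) = Σ P(x) log₂(P(x)/Q(x))

Computing term by term:
  P(1)·log₂(P(1)/Q(1)) = 0.0099·log₂(0.0099/0.2) = -0.04293
  P(2)·log₂(P(2)/Q(2)) = 0.2825·log₂(0.2825/0.2) = 0.14076
  P(3)·log₂(P(3)/Q(3)) = 0.6375·log₂(0.6375/0.2) = 1.06617
  P(4)·log₂(P(4)/Q(4)) = 0.0602·log₂(0.0602/0.2) = -0.10428
  P(5)·log₂(P(5)/Q(5)) = 0.0099·log₂(0.0099/0.2) = -0.04293

D_KL(P||Q) = -0.04293 + 0.14076 + 1.06617 - 0.10428 - 0.04293 = 1.01679 ≈ 1.0168 bits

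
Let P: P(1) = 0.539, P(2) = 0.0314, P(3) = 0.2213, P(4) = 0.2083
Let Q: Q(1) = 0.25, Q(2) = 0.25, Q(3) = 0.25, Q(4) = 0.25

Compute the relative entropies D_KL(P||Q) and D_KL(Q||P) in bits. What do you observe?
D_KL(P||Q) = 0.4097 bits, D_KL(Q||P) = 0.5810 bits. The two directions give different values (D_KL(Q||P) exceeds D_KL(P||Q) by 0.1713 bits): KL divergence is asymmetric.

D_KL(P||Q) = Σ P(x) log₂(P(x)/Q(x))

Computing term by term:
  P(1)·log₂(P(1)/Q(1)) = 0.539·log₂(0.539/0.25) = 0.59740
  P(2)·log₂(P(2)/Q(2)) = 0.0314·log₂(0.0314/0.25) = -0.09398
  P(3)·log₂(P(3)/Q(3)) = 0.2213·log₂(0.2213/0.25) = -0.03893
  P(4)·log₂(P(4)/Q(4)) = 0.2083·log₂(0.2083/0.25) = -0.05484

D_KL(P||Q) = 0.59740 - 0.09398 - 0.03893 - 0.05484 = 0.40965 ≈ 0.4097 bits

D_KL(Q||P) = Σ Q(x) log₂(Q(x)/P(x))

Computing term by term:
  Q(1)·log₂(Q(1)/P(1)) = 0.25·log₂(0.25/0.539) = -0.27709
  Q(2)·log₂(Q(2)/P(2)) = 0.25·log₂(0.25/0.0314) = 0.74827
  Q(3)·log₂(Q(3)/P(3)) = 0.25·log₂(0.25/0.2213) = 0.04398
  Q(4)·log₂(Q(4)/P(4)) = 0.25·log₂(0.25/0.2083) = 0.06582

D_KL(Q||P) = -0.27709 + 0.74827 + 0.04398 + 0.06582 = 0.58098 ≈ 0.5810 bits

These are NOT equal (difference: 0.1713 bits). KL divergence is asymmetric: D_KL(P||Q) ≠ D_KL(Q||P) in general.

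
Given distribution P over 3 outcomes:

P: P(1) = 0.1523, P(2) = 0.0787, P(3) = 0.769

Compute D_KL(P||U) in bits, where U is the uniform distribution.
0.5914 bits

U(i) = 1/3 for all i

D_KL(P||U) = Σ P(x) log₂(P(x) / (1/3))
           = Σ P(x) log₂(P(x)) + log₂(3)
           = log₂(3) - H(P)

H(P) = -Σ P(x) log₂(P(x)):
  -P(1)·log₂(P(1)) = -(0.1523)·log₂(0.1523) = 0.41350
  -P(2)·log₂(P(2)) = -(0.0787)·log₂(0.0787) = 0.28863
  -P(3)·log₂(P(3)) = -(0.769)·log₂(0.769) = 0.29141
H(P) = 0.41350 + 0.28863 + 0.29141 = 0.99354 bits

log₂(3) = 1.58496 bits

D_KL(P||U) = 1.58496 - 0.99354 = 0.59142 ≈ 0.5914 bits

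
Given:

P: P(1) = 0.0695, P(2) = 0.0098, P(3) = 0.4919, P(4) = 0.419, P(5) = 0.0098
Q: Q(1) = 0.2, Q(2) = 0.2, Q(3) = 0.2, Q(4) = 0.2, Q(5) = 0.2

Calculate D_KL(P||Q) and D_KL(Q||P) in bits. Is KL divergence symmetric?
D_KL(P||Q) = 0.8945 bits, D_KL(Q||P) = 1.5723 bits. No, KL divergence is not symmetric.

D_KL(P||Q) = Σ P(x) log₂(P(x)/Q(x))

Computing term by term:
  P(1)·log₂(P(1)/Q(1)) = 0.0695·log₂(0.0695/0.2) = -0.10598
  P(2)·log₂(P(2)/Q(2)) = 0.0098·log₂(0.0098/0.2) = -0.04264
  P(3)·log₂(P(3)/Q(3)) = 0.4919·log₂(0.4919/0.2) = 0.63867
  P(4)·log₂(P(4)/Q(4)) = 0.419·log₂(0.419/0.2) = 0.44705
  P(5)·log₂(P(5)/Q(5)) = 0.0098·log₂(0.0098/0.2) = -0.04264

D_KL(P||Q) = -0.10598 - 0.04264 + 0.63867 + 0.44705 - 0.04264 = 0.89446 ≈ 0.8945 bits

D_KL(Q||P) = Σ Q(x) log₂(Q(x)/P(x))

Computing term by term:
  Q(1)·log₂(Q(1)/P(1)) = 0.2·log₂(0.2/0.0695) = 0.30498
  Q(2)·log₂(Q(2)/P(2)) = 0.2·log₂(0.2/0.0098) = 0.87021
  Q(3)·log₂(Q(3)/P(3)) = 0.2·log₂(0.2/0.4919) = -0.25967
  Q(4)·log₂(Q(4)/P(4)) = 0.2·log₂(0.2/0.419) = -0.21339
  Q(5)·log₂(Q(5)/P(5)) = 0.2·log₂(0.2/0.0098) = 0.87021

D_KL(Q||P) = 0.30498 + 0.87021 - 0.25967 - 0.21339 + 0.87021 = 1.57234 ≈ 1.5723 bits

These are NOT equal (difference: 0.6778 bits). KL divergence is asymmetric: D_KL(P||Q) ≠ D_KL(Q||P) in general.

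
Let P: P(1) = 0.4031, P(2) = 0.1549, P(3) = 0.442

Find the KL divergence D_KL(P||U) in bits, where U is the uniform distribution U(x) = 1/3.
0.1192 bits

U(i) = 1/3 for all i

D_KL(P||U) = Σ P(x) log₂(P(x) / (1/3))
           = Σ P(x) log₂(P(x)) + log₂(3)
           = log₂(3) - H(P)

H(P) = -Σ P(x) log₂(P(x)):
  -P(1)·log₂(P(1)) = -(0.4031)·log₂(0.4031) = 0.52838
  -P(2)·log₂(P(2)) = -(0.1549)·log₂(0.1549) = 0.41677
  -P(3)·log₂(P(3)) = -(0.442)·log₂(0.442) = 0.52062
H(P) = 0.52838 + 0.41677 + 0.52062 = 1.46577 bits

log₂(3) = 1.58496 bits

D_KL(P||U) = 1.58496 - 1.46577 = 0.11919 ≈ 0.1192 bits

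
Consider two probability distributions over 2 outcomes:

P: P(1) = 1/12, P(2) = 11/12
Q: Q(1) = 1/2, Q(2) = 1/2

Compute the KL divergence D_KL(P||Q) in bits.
0.5862 bits

D_KL(P||Q) = Σ P(x) log₂(P(x)/Q(x))

Computing term by term:
  P(1)·log₂(P(1)/Q(1)) = (1/12)·log₂((1/12)/(1/2)) = -0.21541
  P(2)·log₂(P(2)/Q(2)) = (11/12)·log₂((11/12)/(1/2)) = 0.80160

D_KL(P||Q) = -0.21541 + 0.80160 = 0.58619 ≈ 0.5862 bits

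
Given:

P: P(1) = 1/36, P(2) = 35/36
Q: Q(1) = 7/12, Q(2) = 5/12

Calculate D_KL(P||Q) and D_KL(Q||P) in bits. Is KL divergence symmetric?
D_KL(P||Q) = 1.0664 bits, D_KL(Q||P) = 2.0529 bits. No, KL divergence is not symmetric.

D_KL(P||Q) = Σ P(x) log₂(P(x)/Q(x))

Computing term by term:
  P(1)·log₂(P(1)/Q(1)) = (1/36)·log₂((1/36)/(7/12)) = -0.12201
  P(2)·log₂(P(2)/Q(2)) = (35/36)·log₂((35/36)/(5/12)) = 1.18844

D_KL(P||Q) = -0.12201 + 1.18844 = 1.06643 ≈ 1.0664 bits

D_KL(Q||P) = Σ Q(x) log₂(Q(x)/P(x))

Computing term by term:
  Q(1)·log₂(Q(1)/P(1)) = (7/12)·log₂((7/12)/(1/36)) = 2.56219
  Q(2)·log₂(Q(2)/P(2)) = (5/12)·log₂((5/12)/(35/36)) = -0.50933

D_KL(Q||P) = 2.56219 - 0.50933 = 2.05286 ≈ 2.0529 bits

These are NOT equal (difference: 0.9865 bits). KL divergence is asymmetric: D_KL(P||Q) ≠ D_KL(Q||P) in general.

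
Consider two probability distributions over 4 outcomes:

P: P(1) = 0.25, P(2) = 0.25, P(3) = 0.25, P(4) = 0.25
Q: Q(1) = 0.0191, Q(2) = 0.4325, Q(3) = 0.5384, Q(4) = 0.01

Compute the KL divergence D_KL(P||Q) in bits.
1.6142 bits

D_KL(P||Q) = Σ P(x) log₂(P(x)/Q(x))

Computing term by term:
  P(1)·log₂(P(1)/Q(1)) = 0.25·log₂(0.25/0.0191) = 0.92757
  P(2)·log₂(P(2)/Q(2)) = 0.25·log₂(0.25/0.4325) = -0.19769
  P(3)·log₂(P(3)/Q(3)) = 0.25·log₂(0.25/0.5384) = -0.27669
  P(4)·log₂(P(4)/Q(4)) = 0.25·log₂(0.25/0.01) = 1.16096

D_KL(P||Q) = 0.92757 - 0.19769 - 0.27669 + 1.16096 = 1.61415 ≈ 1.6142 bits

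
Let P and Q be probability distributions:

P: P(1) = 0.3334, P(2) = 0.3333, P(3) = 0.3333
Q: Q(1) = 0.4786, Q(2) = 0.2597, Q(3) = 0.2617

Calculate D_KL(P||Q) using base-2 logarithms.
0.0624 bits

D_KL(P||Q) = Σ P(x) log₂(P(x)/Q(x))

Computing term by term:
  P(1)·log₂(P(1)/Q(1)) = 0.3334·log₂(0.3334/0.4786) = -0.17389
  P(2)·log₂(P(2)/Q(2)) = 0.3333·log₂(0.3333/0.2597) = 0.11998
  P(3)·log₂(P(3)/Q(3)) = 0.3333·log₂(0.3333/0.2617) = 0.11629

D_KL(P||Q) = -0.17389 + 0.11998 + 0.11629 = 0.06238 ≈ 0.0624 bits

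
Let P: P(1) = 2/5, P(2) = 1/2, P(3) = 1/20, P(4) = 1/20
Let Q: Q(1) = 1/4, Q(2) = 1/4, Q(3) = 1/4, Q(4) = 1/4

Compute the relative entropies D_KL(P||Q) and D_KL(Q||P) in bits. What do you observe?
D_KL(P||Q) = 0.5390 bits, D_KL(Q||P) = 0.7414 bits. The two directions give different values (D_KL(Q||P) exceeds D_KL(P||Q) by 0.2024 bits): KL divergence is asymmetric.

D_KL(P||Q) = Σ P(x) log₂(P(x)/Q(x))

Computing term by term:
  P(1)·log₂(P(1)/Q(1)) = (2/5)·log₂((2/5)/(1/4)) = 0.27123
  P(2)·log₂(P(2)/Q(2)) = (1/2)·log₂((1/2)/(1/4)) = 0.50000
  P(3)·log₂(P(3)/Q(3)) = (1/20)·log₂((1/20)/(1/4)) = -0.11610
  P(4)·log₂(P(4)/Q(4)) = (1/20)·log₂((1/20)/(1/4)) = -0.11610

D_KL(P||Q) = 0.27123 + 0.50000 - 0.11610 - 0.11610 = 0.53903 ≈ 0.5390 bits

D_KL(Q||P) = Σ Q(x) log₂(Q(x)/P(x))

Computing term by term:
  Q(1)·log₂(Q(1)/P(1)) = (1/4)·log₂((1/4)/(2/5)) = -0.16952
  Q(2)·log₂(Q(2)/P(2)) = (1/4)·log₂((1/4)/(1/2)) = -0.25000
  Q(3)·log₂(Q(3)/P(3)) = (1/4)·log₂((1/4)/(1/20)) = 0.58048
  Q(4)·log₂(Q(4)/P(4)) = (1/4)·log₂((1/4)/(1/20)) = 0.58048

D_KL(Q||P) = -0.16952 - 0.25000 + 0.58048 + 0.58048 = 0.74144 ≈ 0.7414 bits

These are NOT equal (difference: 0.2024 bits). KL divergence is asymmetric: D_KL(P||Q) ≠ D_KL(Q||P) in general.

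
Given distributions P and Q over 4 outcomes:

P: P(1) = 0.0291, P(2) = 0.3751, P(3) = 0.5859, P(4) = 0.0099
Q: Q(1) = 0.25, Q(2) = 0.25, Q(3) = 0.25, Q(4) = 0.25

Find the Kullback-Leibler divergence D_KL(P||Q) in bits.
0.8031 bits

D_KL(P||Q) = Σ P(x) log₂(P(x)/Q(x))

Computing term by term:
  P(1)·log₂(P(1)/Q(1)) = 0.0291·log₂(0.0291/0.25) = -0.09029
  P(2)·log₂(P(2)/Q(2)) = 0.3751·log₂(0.3751/0.25) = 0.21956
  P(3)·log₂(P(3)/Q(3)) = 0.5859·log₂(0.5859/0.25) = 0.71991
  P(4)·log₂(P(4)/Q(4)) = 0.0099·log₂(0.0099/0.25) = -0.04612

D_KL(P||Q) = -0.09029 + 0.21956 + 0.71991 - 0.04612 = 0.80306 ≈ 0.8031 bits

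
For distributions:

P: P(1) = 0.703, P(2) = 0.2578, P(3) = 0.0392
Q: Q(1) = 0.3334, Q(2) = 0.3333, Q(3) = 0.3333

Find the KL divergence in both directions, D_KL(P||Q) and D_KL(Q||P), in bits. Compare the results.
D_KL(P||Q) = 0.5400 bits, D_KL(Q||P) = 0.7939 bits. D_KL(Q||P) is larger than D_KL(P||Q) by 0.2539 bits; the two directions differ.

D_KL(P||Q) = Σ P(x) log₂(P(x)/Q(x))

Computing term by term:
  P(1)·log₂(P(1)/Q(1)) = 0.703·log₂(0.703/0.3334) = 0.75662
  P(2)·log₂(P(2)/Q(2)) = 0.2578·log₂(0.2578/0.3333) = -0.09553
  P(3)·log₂(P(3)/Q(3)) = 0.0392·log₂(0.0392/0.3333) = -0.12105

D_KL(P||Q) = 0.75662 - 0.09553 - 0.12105 = 0.54004 ≈ 0.5400 bits

D_KL(Q||P) = Σ Q(x) log₂(Q(x)/P(x))

Computing term by term:
  Q(1)·log₂(Q(1)/P(1)) = 0.3334·log₂(0.3334/0.703) = -0.35883
  Q(2)·log₂(Q(2)/P(2)) = 0.3333·log₂(0.3333/0.2578) = 0.12351
  Q(3)·log₂(Q(3)/P(3)) = 0.3333·log₂(0.3333/0.0392) = 1.02920

D_KL(Q||P) = -0.35883 + 0.12351 + 1.02920 = 0.79388 ≈ 0.7939 bits

These are NOT equal (difference: 0.2539 bits). KL divergence is asymmetric: D_KL(P||Q) ≠ D_KL(Q||P) in general.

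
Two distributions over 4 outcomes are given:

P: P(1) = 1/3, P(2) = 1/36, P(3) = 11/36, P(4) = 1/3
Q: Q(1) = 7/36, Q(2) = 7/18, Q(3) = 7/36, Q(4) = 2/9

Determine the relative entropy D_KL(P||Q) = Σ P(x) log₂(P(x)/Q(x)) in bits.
0.5477 bits

D_KL(P||Q) = Σ P(x) log₂(P(x)/Q(x))

Computing term by term:
  P(1)·log₂(P(1)/Q(1)) = (1/3)·log₂((1/3)/(7/36)) = 0.25920
  P(2)·log₂(P(2)/Q(2)) = (1/36)·log₂((1/36)/(7/18)) = -0.10576
  P(3)·log₂(P(3)/Q(3)) = (11/36)·log₂((11/36)/(7/36)) = 0.19925
  P(4)·log₂(P(4)/Q(4)) = (1/3)·log₂((1/3)/(2/9)) = 0.19499

D_KL(P||Q) = 0.25920 - 0.10576 + 0.19925 + 0.19499 = 0.54768 ≈ 0.5477 bits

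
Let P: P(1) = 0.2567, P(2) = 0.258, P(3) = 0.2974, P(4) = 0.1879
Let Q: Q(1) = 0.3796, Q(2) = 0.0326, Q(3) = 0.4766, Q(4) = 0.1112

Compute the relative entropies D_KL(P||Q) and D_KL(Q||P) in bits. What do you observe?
D_KL(P||Q) = 0.5650 bits, D_KL(Q||P) = 0.3571 bits. The two directions give different values (D_KL(P||Q) exceeds D_KL(Q||P) by 0.2079 bits): KL divergence is asymmetric.

D_KL(P||Q) = Σ P(x) log₂(P(x)/Q(x))

Computing term by term:
  P(1)·log₂(P(1)/Q(1)) = 0.2567·log₂(0.2567/0.3796) = -0.14488
  P(2)·log₂(P(2)/Q(2)) = 0.258·log₂(0.258/0.0326) = 0.76998
  P(3)·log₂(P(3)/Q(3)) = 0.2974·log₂(0.2974/0.4766) = -0.20234
  P(4)·log₂(P(4)/Q(4)) = 0.1879·log₂(0.1879/0.1112) = 0.14220

D_KL(P||Q) = -0.14488 + 0.76998 - 0.20234 + 0.14220 = 0.56496 ≈ 0.5650 bits

D_KL(Q||P) = Σ Q(x) log₂(Q(x)/P(x))

Computing term by term:
  Q(1)·log₂(Q(1)/P(1)) = 0.3796·log₂(0.3796/0.2567) = 0.21424
  Q(2)·log₂(Q(2)/P(2)) = 0.0326·log₂(0.0326/0.258) = -0.09729
  Q(3)·log₂(Q(3)/P(3)) = 0.4766·log₂(0.4766/0.2974) = 0.32427
  Q(4)·log₂(Q(4)/P(4)) = 0.1112·log₂(0.1112/0.1879) = -0.08416

D_KL(Q||P) = 0.21424 - 0.09729 + 0.32427 - 0.08416 = 0.35706 ≈ 0.3571 bits

These are NOT equal (difference: 0.2079 bits). KL divergence is asymmetric: D_KL(P||Q) ≠ D_KL(Q||P) in general.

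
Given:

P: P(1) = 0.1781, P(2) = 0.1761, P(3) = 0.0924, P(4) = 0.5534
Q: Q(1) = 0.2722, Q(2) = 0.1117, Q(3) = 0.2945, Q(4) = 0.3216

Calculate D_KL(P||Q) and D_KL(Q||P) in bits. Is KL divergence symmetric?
D_KL(P||Q) = 0.2855 bits, D_KL(Q||P) = 0.3339 bits. No, KL divergence is not symmetric.

D_KL(P||Q) = Σ P(x) log₂(P(x)/Q(x))

Computing term by term:
  P(1)·log₂(P(1)/Q(1)) = 0.1781·log₂(0.1781/0.2722) = -0.10899
  P(2)·log₂(P(2)/Q(2)) = 0.1761·log₂(0.1761/0.1117) = 0.11566
  P(3)·log₂(P(3)/Q(3)) = 0.0924·log₂(0.0924/0.2945) = -0.15452
  P(4)·log₂(P(4)/Q(4)) = 0.5534·log₂(0.5534/0.3216) = 0.43334

D_KL(P||Q) = -0.10899 + 0.11566 - 0.15452 + 0.43334 = 0.28549 ≈ 0.2855 bits

D_KL(Q||P) = Σ Q(x) log₂(Q(x)/P(x))

Computing term by term:
  Q(1)·log₂(Q(1)/P(1)) = 0.2722·log₂(0.2722/0.1781) = 0.16658
  Q(2)·log₂(Q(2)/P(2)) = 0.1117·log₂(0.1117/0.1761) = -0.07336
  Q(3)·log₂(Q(3)/P(3)) = 0.2945·log₂(0.2945/0.0924) = 0.49249
  Q(4)·log₂(Q(4)/P(4)) = 0.3216·log₂(0.3216/0.5534) = -0.25183

D_KL(Q||P) = 0.16658 - 0.07336 + 0.49249 - 0.25183 = 0.33388 ≈ 0.3339 bits

These are NOT equal (difference: 0.0484 bits). KL divergence is asymmetric: D_KL(P||Q) ≠ D_KL(Q||P) in general.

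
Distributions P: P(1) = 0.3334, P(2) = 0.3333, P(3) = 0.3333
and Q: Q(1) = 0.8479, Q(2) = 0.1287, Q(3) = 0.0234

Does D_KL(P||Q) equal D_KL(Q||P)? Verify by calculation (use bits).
D_KL(P||Q) = 1.2859 bits, D_KL(Q||P) = 0.8755 bits. No — D_KL(P||Q) ≠ D_KL(Q||P) for this pair.

D_KL(P||Q) = Σ P(x) log₂(P(x)/Q(x))

Computing term by term:
  P(1)·log₂(P(1)/Q(1)) = 0.3334·log₂(0.3334/0.8479) = -0.44897
  P(2)·log₂(P(2)/Q(2)) = 0.3333·log₂(0.3333/0.1287) = 0.45756
  P(3)·log₂(P(3)/Q(3)) = 0.3333·log₂(0.3333/0.0234) = 1.27729

D_KL(P||Q) = -0.44897 + 0.45756 + 1.27729 = 1.28588 ≈ 1.2859 bits

D_KL(Q||P) = Σ Q(x) log₂(Q(x)/P(x))

Computing term by term:
  Q(1)·log₂(Q(1)/P(1)) = 0.8479·log₂(0.8479/0.3334) = 1.14182
  Q(2)·log₂(Q(2)/P(2)) = 0.1287·log₂(0.1287/0.3333) = -0.17668
  Q(3)·log₂(Q(3)/P(3)) = 0.0234·log₂(0.0234/0.3333) = -0.08967

D_KL(Q||P) = 1.14182 - 0.17668 - 0.08967 = 0.87547 ≈ 0.8755 bits

These are NOT equal (difference: 0.4104 bits). KL divergence is asymmetric: D_KL(P||Q) ≠ D_KL(Q||P) in general.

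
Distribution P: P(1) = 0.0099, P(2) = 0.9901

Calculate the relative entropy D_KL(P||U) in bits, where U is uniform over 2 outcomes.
0.9199 bits

U(i) = 1/2 for all i

D_KL(P||U) = Σ P(x) log₂(P(x) / (1/2))
           = Σ P(x) log₂(P(x)) + log₂(2)
           = log₂(2) - H(P)

H(P) = -Σ P(x) log₂(P(x)):
  -P(1)·log₂(P(1)) = -(0.0099)·log₂(0.0099) = 0.06592
  -P(2)·log₂(P(2)) = -(0.9901)·log₂(0.9901) = 0.01421
H(P) = 0.06592 + 0.01421 = 0.08013 bits

log₂(2) = 1.00000 bits

D_KL(P||U) = 1.00000 - 0.08013 = 0.91987 ≈ 0.9199 bits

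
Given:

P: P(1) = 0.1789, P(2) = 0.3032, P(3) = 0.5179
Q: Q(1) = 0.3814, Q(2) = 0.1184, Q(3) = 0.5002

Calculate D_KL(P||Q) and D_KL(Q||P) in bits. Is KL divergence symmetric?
D_KL(P||Q) = 0.2419 bits, D_KL(Q||P) = 0.2308 bits. No, KL divergence is not symmetric.

D_KL(P||Q) = Σ P(x) log₂(P(x)/Q(x))

Computing term by term:
  P(1)·log₂(P(1)/Q(1)) = 0.1789·log₂(0.1789/0.3814) = -0.19539
  P(2)·log₂(P(2)/Q(2)) = 0.3032·log₂(0.3032/0.1184) = 0.41132
  P(3)·log₂(P(3)/Q(3)) = 0.5179·log₂(0.5179/0.5002) = 0.02598

D_KL(P||Q) = -0.19539 + 0.41132 + 0.02598 = 0.24191 ≈ 0.2419 bits

D_KL(Q||P) = Σ Q(x) log₂(Q(x)/P(x))

Computing term by term:
  Q(1)·log₂(Q(1)/P(1)) = 0.3814·log₂(0.3814/0.1789) = 0.41655
  Q(2)·log₂(Q(2)/P(2)) = 0.1184·log₂(0.1184/0.3032) = -0.16062
  Q(3)·log₂(Q(3)/P(3)) = 0.5002·log₂(0.5002/0.5179) = -0.02509

D_KL(Q||P) = 0.41655 - 0.16062 - 0.02509 = 0.23084 ≈ 0.2308 bits

These are NOT equal (difference: 0.0111 bits). KL divergence is asymmetric: D_KL(P||Q) ≠ D_KL(Q||P) in general.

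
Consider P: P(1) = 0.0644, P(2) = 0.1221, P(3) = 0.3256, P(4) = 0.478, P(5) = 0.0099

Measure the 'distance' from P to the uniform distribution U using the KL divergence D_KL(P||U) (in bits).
0.5946 bits

U(i) = 1/5 for all i

D_KL(P||U) = Σ P(x) log₂(P(x) / (1/5))
           = Σ P(x) log₂(P(x)) + log₂(5)
           = log₂(5) - H(P)

H(P) = -Σ P(x) log₂(P(x)):
  -P(1)·log₂(P(1)) = -(0.0644)·log₂(0.0644) = 0.25482
  -P(2)·log₂(P(2)) = -(0.1221)·log₂(0.1221) = 0.37043
  -P(3)·log₂(P(3)) = -(0.3256)·log₂(0.3256) = 0.52709
  -P(4)·log₂(P(4)) = -(0.478)·log₂(0.478) = 0.50903
  -P(5)·log₂(P(5)) = -(0.0099)·log₂(0.0099) = 0.06592
H(P) = 0.25482 + 0.37043 + 0.52709 + 0.50903 + 0.06592 = 1.72729 bits

log₂(5) = 2.32193 bits

D_KL(P||U) = 2.32193 - 1.72729 = 0.59464 ≈ 0.5946 bits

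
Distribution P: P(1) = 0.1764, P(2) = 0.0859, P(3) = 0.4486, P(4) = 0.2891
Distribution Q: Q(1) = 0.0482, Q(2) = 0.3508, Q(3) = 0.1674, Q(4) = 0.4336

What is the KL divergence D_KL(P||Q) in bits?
0.6247 bits

D_KL(P||Q) = Σ P(x) log₂(P(x)/Q(x))

Computing term by term:
  P(1)·log₂(P(1)/Q(1)) = 0.1764·log₂(0.1764/0.0482) = 0.33018
  P(2)·log₂(P(2)/Q(2)) = 0.0859·log₂(0.0859/0.3508) = -0.17437
  P(3)·log₂(P(3)/Q(3)) = 0.4486·log₂(0.4486/0.1674) = 0.63797
  P(4)·log₂(P(4)/Q(4)) = 0.2891·log₂(0.2891/0.4336) = -0.16906

D_KL(P||Q) = 0.33018 - 0.17437 + 0.63797 - 0.16906 = 0.62472 ≈ 0.6247 bits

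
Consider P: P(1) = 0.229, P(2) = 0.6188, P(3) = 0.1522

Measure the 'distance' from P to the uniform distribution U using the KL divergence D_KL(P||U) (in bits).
0.2561 bits

U(i) = 1/3 for all i

D_KL(P||U) = Σ P(x) log₂(P(x) / (1/3))
           = Σ P(x) log₂(P(x)) + log₂(3)
           = log₂(3) - H(P)

H(P) = -Σ P(x) log₂(P(x)):
  -P(1)·log₂(P(1)) = -(0.229)·log₂(0.229) = 0.48699
  -P(2)·log₂(P(2)) = -(0.6188)·log₂(0.6188) = 0.42849
  -P(3)·log₂(P(3)) = -(0.1522)·log₂(0.1522) = 0.41337
H(P) = 0.48699 + 0.42849 + 0.41337 = 1.32885 bits

log₂(3) = 1.58496 bits

D_KL(P||U) = 1.58496 - 1.32885 = 0.25611 ≈ 0.2561 bits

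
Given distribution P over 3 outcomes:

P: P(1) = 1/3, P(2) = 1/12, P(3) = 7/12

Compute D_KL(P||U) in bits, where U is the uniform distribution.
0.3043 bits

U(i) = 1/3 for all i

D_KL(P||U) = Σ P(x) log₂(P(x) / (1/3))
           = Σ P(x) log₂(P(x)) + log₂(3)
           = log₂(3) - H(P)

H(P) = -Σ P(x) log₂(P(x)):
  -P(1)·log₂(P(1)) = -(1/3)·log₂(1/3) = 0.52832
  -P(2)·log₂(P(2)) = -(1/12)·log₂(1/12) = 0.29875
  -P(3)·log₂(P(3)) = -(7/12)·log₂(7/12) = 0.45360
H(P) = 0.52832 + 0.29875 + 0.45360 = 1.28067 bits

log₂(3) = 1.58496 bits

D_KL(P||U) = 1.58496 - 1.28067 = 0.30429 ≈ 0.3043 bits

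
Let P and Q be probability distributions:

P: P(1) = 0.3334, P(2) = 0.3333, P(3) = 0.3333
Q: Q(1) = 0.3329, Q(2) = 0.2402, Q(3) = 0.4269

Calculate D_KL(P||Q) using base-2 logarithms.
0.0392 bits

D_KL(P||Q) = Σ P(x) log₂(P(x)/Q(x))

Computing term by term:
  P(1)·log₂(P(1)/Q(1)) = 0.3334·log₂(0.3334/0.3329) = 0.00072
  P(2)·log₂(P(2)/Q(2)) = 0.3333·log₂(0.3333/0.2402) = 0.15751
  P(3)·log₂(P(3)/Q(3)) = 0.3333·log₂(0.3333/0.4269) = -0.11901

D_KL(P||Q) = 0.00072 + 0.15751 - 0.11901 = 0.03922 ≈ 0.0392 bits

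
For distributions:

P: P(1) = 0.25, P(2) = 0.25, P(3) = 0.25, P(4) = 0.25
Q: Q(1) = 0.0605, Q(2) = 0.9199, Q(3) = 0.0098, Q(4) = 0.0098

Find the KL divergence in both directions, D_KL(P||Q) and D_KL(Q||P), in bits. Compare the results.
D_KL(P||Q) = 2.3783 bits, D_KL(Q||P) = 1.5136 bits. D_KL(P||Q) is larger than D_KL(Q||P) by 0.8647 bits; the two directions differ.

D_KL(P||Q) = Σ P(x) log₂(P(x)/Q(x))

Computing term by term:
  P(1)·log₂(P(1)/Q(1)) = 0.25·log₂(0.25/0.0605) = 0.51173
  P(2)·log₂(P(2)/Q(2)) = 0.25·log₂(0.25/0.9199) = -0.46989
  P(3)·log₂(P(3)/Q(3)) = 0.25·log₂(0.25/0.0098) = 1.16825
  P(4)·log₂(P(4)/Q(4)) = 0.25·log₂(0.25/0.0098) = 1.16825

D_KL(P||Q) = 0.51173 - 0.46989 + 1.16825 + 1.16825 = 2.37834 ≈ 2.3783 bits

D_KL(Q||P) = Σ Q(x) log₂(Q(x)/P(x))

Computing term by term:
  Q(1)·log₂(Q(1)/P(1)) = 0.0605·log₂(0.0605/0.25) = -0.12384
  Q(2)·log₂(Q(2)/P(2)) = 0.9199·log₂(0.9199/0.25) = 1.72900
  Q(3)·log₂(Q(3)/P(3)) = 0.0098·log₂(0.0098/0.25) = -0.04580
  Q(4)·log₂(Q(4)/P(4)) = 0.0098·log₂(0.0098/0.25) = -0.04580

D_KL(Q||P) = -0.12384 + 1.72900 - 0.04580 - 0.04580 = 1.51356 ≈ 1.5136 bits

These are NOT equal (difference: 0.8647 bits). KL divergence is asymmetric: D_KL(P||Q) ≠ D_KL(Q||P) in general.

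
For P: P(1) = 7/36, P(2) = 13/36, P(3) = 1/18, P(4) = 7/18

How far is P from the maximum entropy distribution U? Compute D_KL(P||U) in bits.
0.2484 bits

U(i) = 1/4 for all i

D_KL(P||U) = Σ P(x) log₂(P(x) / (1/4))
           = Σ P(x) log₂(P(x)) + log₂(4)
           = log₂(4) - H(P)

H(P) = -Σ P(x) log₂(P(x)):
  -P(1)·log₂(P(1)) = -(7/36)·log₂(7/36) = 0.45939
  -P(2)·log₂(P(2)) = -(13/36)·log₂(13/36) = 0.53065
  -P(3)·log₂(P(3)) = -(1/18)·log₂(1/18) = 0.23166
  -P(4)·log₂(P(4)) = -(7/18)·log₂(7/18) = 0.52989
H(P) = 0.45939 + 0.53065 + 0.23166 + 0.52989 = 1.75159 bits

log₂(4) = 2.00000 bits

D_KL(P||U) = 2.00000 - 1.75159 = 0.24841 ≈ 0.2484 bits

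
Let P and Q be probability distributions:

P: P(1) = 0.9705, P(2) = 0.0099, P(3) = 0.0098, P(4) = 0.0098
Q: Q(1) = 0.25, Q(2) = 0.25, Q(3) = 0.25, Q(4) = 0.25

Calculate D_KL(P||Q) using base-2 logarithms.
1.7614 bits

D_KL(P||Q) = Σ P(x) log₂(P(x)/Q(x))

Computing term by term:
  P(1)·log₂(P(1)/Q(1)) = 0.9705·log₂(0.9705/0.25) = 1.89907
  P(2)·log₂(P(2)/Q(2)) = 0.0099·log₂(0.0099/0.25) = -0.04612
  P(3)·log₂(P(3)/Q(3)) = 0.0098·log₂(0.0098/0.25) = -0.04580
  P(4)·log₂(P(4)/Q(4)) = 0.0098·log₂(0.0098/0.25) = -0.04580

D_KL(P||Q) = 1.89907 - 0.04612 - 0.04580 - 0.04580 = 1.76135 ≈ 1.7614 bits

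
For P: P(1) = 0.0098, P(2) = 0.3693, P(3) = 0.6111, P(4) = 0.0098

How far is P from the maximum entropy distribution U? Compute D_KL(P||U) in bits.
0.9043 bits

U(i) = 1/4 for all i

D_KL(P||U) = Σ P(x) log₂(P(x) / (1/4))
           = Σ P(x) log₂(P(x)) + log₂(4)
           = log₂(4) - H(P)

H(P) = -Σ P(x) log₂(P(x)):
  -P(1)·log₂(P(1)) = -(0.0098)·log₂(0.0098) = 0.06540
  -P(2)·log₂(P(2)) = -(0.3693)·log₂(0.3693) = 0.53073
  -P(3)·log₂(P(3)) = -(0.6111)·log₂(0.6111) = 0.43420
  -P(4)·log₂(P(4)) = -(0.0098)·log₂(0.0098) = 0.06540
H(P) = 0.06540 + 0.53073 + 0.43420 + 0.06540 = 1.09573 bits

log₂(4) = 2.00000 bits

D_KL(P||U) = 2.00000 - 1.09573 = 0.90427 ≈ 0.9043 bits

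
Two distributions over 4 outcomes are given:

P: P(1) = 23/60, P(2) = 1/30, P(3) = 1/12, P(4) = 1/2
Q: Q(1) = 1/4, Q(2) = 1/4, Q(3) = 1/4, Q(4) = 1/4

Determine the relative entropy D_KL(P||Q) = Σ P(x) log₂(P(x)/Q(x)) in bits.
0.5074 bits

D_KL(P||Q) = Σ P(x) log₂(P(x)/Q(x))

Computing term by term:
  P(1)·log₂(P(1)/Q(1)) = (23/60)·log₂((23/60)/(1/4)) = 0.23639
  P(2)·log₂(P(2)/Q(2)) = (1/30)·log₂((1/30)/(1/4)) = -0.09690
  P(3)·log₂(P(3)/Q(3)) = (1/12)·log₂((1/12)/(1/4)) = -0.13208
  P(4)·log₂(P(4)/Q(4)) = (1/2)·log₂((1/2)/(1/4)) = 0.50000

D_KL(P||Q) = 0.23639 - 0.09690 - 0.13208 + 0.50000 = 0.50741 ≈ 0.5074 bits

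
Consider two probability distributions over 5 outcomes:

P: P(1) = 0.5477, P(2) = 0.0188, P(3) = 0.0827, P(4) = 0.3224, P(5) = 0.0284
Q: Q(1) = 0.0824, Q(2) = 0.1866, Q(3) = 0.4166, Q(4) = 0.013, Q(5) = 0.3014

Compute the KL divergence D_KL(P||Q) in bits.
2.6382 bits

D_KL(P||Q) = Σ P(x) log₂(P(x)/Q(x))

Computing term by term:
  P(1)·log₂(P(1)/Q(1)) = 0.5477·log₂(0.5477/0.0824) = 1.49668
  P(2)·log₂(P(2)/Q(2)) = 0.0188·log₂(0.0188/0.1866) = -0.06225
  P(3)·log₂(P(3)/Q(3)) = 0.0827·log₂(0.0827/0.4166) = -0.19291
  P(4)·log₂(P(4)/Q(4)) = 0.3224·log₂(0.3224/0.013) = 1.49344
  P(5)·log₂(P(5)/Q(5)) = 0.0284·log₂(0.0284/0.3014) = -0.09678

D_KL(P||Q) = 1.49668 - 0.06225 - 0.19291 + 1.49344 - 0.09678 = 2.63818 ≈ 2.6382 bits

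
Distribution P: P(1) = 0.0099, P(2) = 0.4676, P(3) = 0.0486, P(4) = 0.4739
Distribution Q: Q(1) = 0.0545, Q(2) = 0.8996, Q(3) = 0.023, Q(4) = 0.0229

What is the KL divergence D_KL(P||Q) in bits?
1.6582 bits

D_KL(P||Q) = Σ P(x) log₂(P(x)/Q(x))

Computing term by term:
  P(1)·log₂(P(1)/Q(1)) = 0.0099·log₂(0.0099/0.0545) = -0.02436
  P(2)·log₂(P(2)/Q(2)) = 0.4676·log₂(0.4676/0.8996) = -0.44142
  P(3)·log₂(P(3)/Q(3)) = 0.0486·log₂(0.0486/0.023) = 0.05246
  P(4)·log₂(P(4)/Q(4)) = 0.4739·log₂(0.4739/0.0229) = 2.07149

D_KL(P||Q) = -0.02436 - 0.44142 + 0.05246 + 2.07149 = 1.65817 ≈ 1.6582 bits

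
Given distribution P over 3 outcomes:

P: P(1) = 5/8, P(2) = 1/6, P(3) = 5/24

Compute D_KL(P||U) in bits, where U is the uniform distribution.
0.2589 bits

U(i) = 1/3 for all i

D_KL(P||U) = Σ P(x) log₂(P(x) / (1/3))
           = Σ P(x) log₂(P(x)) + log₂(3)
           = log₂(3) - H(P)

H(P) = -Σ P(x) log₂(P(x)):
  -P(1)·log₂(P(1)) = -(5/8)·log₂(5/8) = 0.42379
  -P(2)·log₂(P(2)) = -(1/6)·log₂(1/6) = 0.43083
  -P(3)·log₂(P(3)) = -(5/24)·log₂(5/24) = 0.47147
H(P) = 0.42379 + 0.43083 + 0.47147 = 1.32609 bits

log₂(3) = 1.58496 bits

D_KL(P||U) = 1.58496 - 1.32609 = 0.25887 ≈ 0.2589 bits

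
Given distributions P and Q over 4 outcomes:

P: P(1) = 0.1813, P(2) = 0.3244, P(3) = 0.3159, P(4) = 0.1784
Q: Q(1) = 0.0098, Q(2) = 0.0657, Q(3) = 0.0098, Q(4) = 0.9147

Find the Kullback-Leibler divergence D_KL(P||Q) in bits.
2.6727 bits

D_KL(P||Q) = Σ P(x) log₂(P(x)/Q(x))

Computing term by term:
  P(1)·log₂(P(1)/Q(1)) = 0.1813·log₂(0.1813/0.0098) = 0.76317
  P(2)·log₂(P(2)/Q(2)) = 0.3244·log₂(0.3244/0.0657) = 0.74736
  P(3)·log₂(P(3)/Q(3)) = 0.3159·log₂(0.3159/0.0098) = 1.58283
  P(4)·log₂(P(4)/Q(4)) = 0.1784·log₂(0.1784/0.9147) = -0.42070

D_KL(P||Q) = 0.76317 + 0.74736 + 1.58283 - 0.42070 = 2.67266 ≈ 2.6727 bits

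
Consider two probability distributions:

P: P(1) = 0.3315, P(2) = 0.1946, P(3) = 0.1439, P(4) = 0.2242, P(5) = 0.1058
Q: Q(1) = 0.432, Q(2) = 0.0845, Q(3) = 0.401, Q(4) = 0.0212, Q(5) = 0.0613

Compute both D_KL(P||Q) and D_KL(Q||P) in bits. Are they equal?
D_KL(P||Q) = 0.7410 bits, D_KL(Q||P) = 0.5358 bits. No, they are not equal.

D_KL(P||Q) = Σ P(x) log₂(P(x)/Q(x))

Computing term by term:
  P(1)·log₂(P(1)/Q(1)) = 0.3315·log₂(0.3315/0.432) = -0.12664
  P(2)·log₂(P(2)/Q(2)) = 0.1946·log₂(0.1946/0.0845) = 0.23420
  P(3)·log₂(P(3)/Q(3)) = 0.1439·log₂(0.1439/0.401) = -0.21276
  P(4)·log₂(P(4)/Q(4)) = 0.2242·log₂(0.2242/0.0212) = 0.76287
  P(5)·log₂(P(5)/Q(5)) = 0.1058·log₂(0.1058/0.0613) = 0.08330

D_KL(P||Q) = -0.12664 + 0.23420 - 0.21276 + 0.76287 + 0.08330 = 0.74097 ≈ 0.7410 bits

D_KL(Q||P) = Σ Q(x) log₂(Q(x)/P(x))

Computing term by term:
  Q(1)·log₂(Q(1)/P(1)) = 0.432·log₂(0.432/0.3315) = 0.16503
  Q(2)·log₂(Q(2)/P(2)) = 0.0845·log₂(0.0845/0.1946) = -0.10169
  Q(3)·log₂(Q(3)/P(3)) = 0.401·log₂(0.401/0.1439) = 0.59289
  Q(4)·log₂(Q(4)/P(4)) = 0.0212·log₂(0.0212/0.2242) = -0.07214
  Q(5)·log₂(Q(5)/P(5)) = 0.0613·log₂(0.0613/0.1058) = -0.04827

D_KL(Q||P) = 0.16503 - 0.10169 + 0.59289 - 0.07214 - 0.04827 = 0.53582 ≈ 0.5358 bits

These are NOT equal (difference: 0.2052 bits). KL divergence is asymmetric: D_KL(P||Q) ≠ D_KL(Q||P) in general.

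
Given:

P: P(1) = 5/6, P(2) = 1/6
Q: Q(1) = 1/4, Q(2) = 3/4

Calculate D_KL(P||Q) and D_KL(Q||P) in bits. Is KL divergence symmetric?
D_KL(P||Q) = 1.0858 bits, D_KL(Q||P) = 1.1932 bits. No, KL divergence is not symmetric.

D_KL(P||Q) = Σ P(x) log₂(P(x)/Q(x))

Computing term by term:
  P(1)·log₂(P(1)/Q(1)) = (5/6)·log₂((5/6)/(1/4)) = 1.44747
  P(2)·log₂(P(2)/Q(2)) = (1/6)·log₂((1/6)/(3/4)) = -0.36165

D_KL(P||Q) = 1.44747 - 0.36165 = 1.08582 ≈ 1.0858 bits

D_KL(Q||P) = Σ Q(x) log₂(Q(x)/P(x))

Computing term by term:
  Q(1)·log₂(Q(1)/P(1)) = (1/4)·log₂((1/4)/(5/6)) = -0.43424
  Q(2)·log₂(Q(2)/P(2)) = (3/4)·log₂((3/4)/(1/6)) = 1.62744

D_KL(Q||P) = -0.43424 + 1.62744 = 1.19320 ≈ 1.1932 bits

These are NOT equal (difference: 0.1074 bits). KL divergence is asymmetric: D_KL(P||Q) ≠ D_KL(Q||P) in general.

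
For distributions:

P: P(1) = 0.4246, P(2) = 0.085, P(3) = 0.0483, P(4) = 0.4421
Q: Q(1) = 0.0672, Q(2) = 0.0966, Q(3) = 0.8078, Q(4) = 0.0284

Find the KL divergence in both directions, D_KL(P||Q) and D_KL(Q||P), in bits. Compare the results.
D_KL(P||Q) = 2.6682 bits, D_KL(Q||P) = 3.0095 bits. D_KL(Q||P) is larger than D_KL(P||Q) by 0.3413 bits; the two directions differ.

D_KL(P||Q) = Σ P(x) log₂(P(x)/Q(x))

Computing term by term:
  P(1)·log₂(P(1)/Q(1)) = 0.4246·log₂(0.4246/0.0672) = 1.12925
  P(2)·log₂(P(2)/Q(2)) = 0.085·log₂(0.085/0.0966) = -0.01569
  P(3)·log₂(P(3)/Q(3)) = 0.0483·log₂(0.0483/0.8078) = -0.19629
  P(4)·log₂(P(4)/Q(4)) = 0.4421·log₂(0.4421/0.0284) = 1.75090

D_KL(P||Q) = 1.12925 - 0.01569 - 0.19629 + 1.75090 = 2.66817 ≈ 2.6682 bits

D_KL(Q||P) = Σ Q(x) log₂(Q(x)/P(x))

Computing term by term:
  Q(1)·log₂(Q(1)/P(1)) = 0.0672·log₂(0.0672/0.4246) = -0.17872
  Q(2)·log₂(Q(2)/P(2)) = 0.0966·log₂(0.0966/0.085) = 0.01783
  Q(3)·log₂(Q(3)/P(3)) = 0.8078·log₂(0.8078/0.0483) = 3.28282
  Q(4)·log₂(Q(4)/P(4)) = 0.0284·log₂(0.0284/0.4421) = -0.11248

D_KL(Q||P) = -0.17872 + 0.01783 + 3.28282 - 0.11248 = 3.00945 ≈ 3.0095 bits

These are NOT equal (difference: 0.3413 bits). KL divergence is asymmetric: D_KL(P||Q) ≠ D_KL(Q||P) in general.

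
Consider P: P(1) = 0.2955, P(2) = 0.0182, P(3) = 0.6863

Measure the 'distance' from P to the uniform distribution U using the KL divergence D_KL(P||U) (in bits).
0.5873 bits

U(i) = 1/3 for all i

D_KL(P||U) = Σ P(x) log₂(P(x) / (1/3))
           = Σ P(x) log₂(P(x)) + log₂(3)
           = log₂(3) - H(P)

H(P) = -Σ P(x) log₂(P(x)):
  -P(1)·log₂(P(1)) = -(0.2955)·log₂(0.2955) = 0.51972
  -P(2)·log₂(P(2)) = -(0.0182)·log₂(0.0182) = 0.10519
  -P(3)·log₂(P(3)) = -(0.6863)·log₂(0.6863) = 0.37272
H(P) = 0.51972 + 0.10519 + 0.37272 = 0.99763 bits

log₂(3) = 1.58496 bits

D_KL(P||U) = 1.58496 - 0.99763 = 0.58733 ≈ 0.5873 bits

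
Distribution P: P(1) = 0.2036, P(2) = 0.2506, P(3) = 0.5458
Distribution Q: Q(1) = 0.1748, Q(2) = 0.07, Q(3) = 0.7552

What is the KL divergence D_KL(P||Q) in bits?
0.2502 bits

D_KL(P||Q) = Σ P(x) log₂(P(x)/Q(x))

Computing term by term:
  P(1)·log₂(P(1)/Q(1)) = 0.2036·log₂(0.2036/0.1748) = 0.04480
  P(2)·log₂(P(2)/Q(2)) = 0.2506·log₂(0.2506/0.07) = 0.46109
  P(3)·log₂(P(3)/Q(3)) = 0.5458·log₂(0.5458/0.7552) = -0.25570

D_KL(P||Q) = 0.04480 + 0.46109 - 0.25570 = 0.25019 ≈ 0.2502 bits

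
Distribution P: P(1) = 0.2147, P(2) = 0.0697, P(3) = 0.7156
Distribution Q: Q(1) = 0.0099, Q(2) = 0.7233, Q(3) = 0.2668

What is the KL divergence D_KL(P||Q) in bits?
1.7363 bits

D_KL(P||Q) = Σ P(x) log₂(P(x)/Q(x))

Computing term by term:
  P(1)·log₂(P(1)/Q(1)) = 0.2147·log₂(0.2147/0.0099) = 0.95300
  P(2)·log₂(P(2)/Q(2)) = 0.0697·log₂(0.0697/0.7233) = -0.23526
  P(3)·log₂(P(3)/Q(3)) = 0.7156·log₂(0.7156/0.2668) = 1.01858

D_KL(P||Q) = 0.95300 - 0.23526 + 1.01858 = 1.73632 ≈ 1.7363 bits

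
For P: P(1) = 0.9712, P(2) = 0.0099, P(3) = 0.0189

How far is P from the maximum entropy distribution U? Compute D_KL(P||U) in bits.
1.3699 bits

U(i) = 1/3 for all i

D_KL(P||U) = Σ P(x) log₂(P(x) / (1/3))
           = Σ P(x) log₂(P(x)) + log₂(3)
           = log₂(3) - H(P)

H(P) = -Σ P(x) log₂(P(x)):
  -P(1)·log₂(P(1)) = -(0.9712)·log₂(0.9712) = 0.04095
  -P(2)·log₂(P(2)) = -(0.0099)·log₂(0.0099) = 0.06592
  -P(3)·log₂(P(3)) = -(0.0189)·log₂(0.0189) = 0.10821
H(P) = 0.04095 + 0.06592 + 0.10821 = 0.21508 bits

log₂(3) = 1.58496 bits

D_KL(P||U) = 1.58496 - 0.21508 = 1.36988 ≈ 1.3699 bits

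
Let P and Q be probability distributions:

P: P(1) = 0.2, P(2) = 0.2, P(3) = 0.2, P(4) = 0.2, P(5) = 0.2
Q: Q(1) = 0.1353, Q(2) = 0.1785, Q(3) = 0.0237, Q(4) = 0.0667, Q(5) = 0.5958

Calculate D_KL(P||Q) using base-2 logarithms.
0.7629 bits

D_KL(P||Q) = Σ P(x) log₂(P(x)/Q(x))

Computing term by term:
  P(1)·log₂(P(1)/Q(1)) = 0.2·log₂(0.2/0.1353) = 0.11277
  P(2)·log₂(P(2)/Q(2)) = 0.2·log₂(0.2/0.1785) = 0.03282
  P(3)·log₂(P(3)/Q(3)) = 0.2·log₂(0.2/0.0237) = 0.61541
  P(4)·log₂(P(4)/Q(4)) = 0.2·log₂(0.2/0.0667) = 0.31685
  P(5)·log₂(P(5)/Q(5)) = 0.2·log₂(0.2/0.5958) = -0.31497

D_KL(P||Q) = 0.11277 + 0.03282 + 0.61541 + 0.31685 - 0.31497 = 0.76288 ≈ 0.7629 bits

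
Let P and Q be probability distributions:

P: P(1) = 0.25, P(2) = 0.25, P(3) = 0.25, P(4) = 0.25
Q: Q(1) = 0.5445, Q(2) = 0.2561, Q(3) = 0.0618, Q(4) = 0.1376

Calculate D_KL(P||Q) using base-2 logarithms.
0.4300 bits

D_KL(P||Q) = Σ P(x) log₂(P(x)/Q(x))

Computing term by term:
  P(1)·log₂(P(1)/Q(1)) = 0.25·log₂(0.25/0.5445) = -0.28075
  P(2)·log₂(P(2)/Q(2)) = 0.25·log₂(0.25/0.2561) = -0.00869
  P(3)·log₂(P(3)/Q(3)) = 0.25·log₂(0.25/0.0618) = 0.50406
  P(4)·log₂(P(4)/Q(4)) = 0.25·log₂(0.25/0.1376) = 0.21536

D_KL(P||Q) = -0.28075 - 0.00869 + 0.50406 + 0.21536 = 0.42998 ≈ 0.4300 bits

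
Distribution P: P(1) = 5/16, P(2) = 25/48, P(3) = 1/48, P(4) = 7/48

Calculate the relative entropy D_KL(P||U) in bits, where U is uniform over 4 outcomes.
0.4640 bits

U(i) = 1/4 for all i

D_KL(P||U) = Σ P(x) log₂(P(x) / (1/4))
           = Σ P(x) log₂(P(x)) + log₂(4)
           = log₂(4) - H(P)

H(P) = -Σ P(x) log₂(P(x)):
  -P(1)·log₂(P(1)) = -(5/16)·log₂(5/16) = 0.52440
  -P(2)·log₂(P(2)) = -(25/48)·log₂(25/48) = 0.49016
  -P(3)·log₂(P(3)) = -(1/48)·log₂(1/48) = 0.11635
  -P(4)·log₂(P(4)) = -(7/48)·log₂(7/48) = 0.40507
H(P) = 0.52440 + 0.49016 + 0.11635 + 0.40507 = 1.53598 bits

log₂(4) = 2.00000 bits

D_KL(P||U) = 2.00000 - 1.53598 = 0.46402 ≈ 0.4640 bits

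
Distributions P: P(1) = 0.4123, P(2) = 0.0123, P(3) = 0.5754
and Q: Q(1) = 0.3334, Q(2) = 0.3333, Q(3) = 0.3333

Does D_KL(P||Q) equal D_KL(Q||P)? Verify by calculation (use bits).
D_KL(P||Q) = 0.5211 bits, D_KL(Q||P) = 1.2218 bits. No — D_KL(P||Q) ≠ D_KL(Q||P) for this pair.

D_KL(P||Q) = Σ P(x) log₂(P(x)/Q(x))

Computing term by term:
  P(1)·log₂(P(1)/Q(1)) = 0.4123·log₂(0.4123/0.3334) = 0.12635
  P(2)·log₂(P(2)/Q(2)) = 0.0123·log₂(0.0123/0.3333) = -0.05855
  P(3)·log₂(P(3)/Q(3)) = 0.5754·log₂(0.5754/0.3333) = 0.45327

D_KL(P||Q) = 0.12635 - 0.05855 + 0.45327 = 0.52107 ≈ 0.5211 bits

D_KL(Q||P) = Σ Q(x) log₂(Q(x)/P(x))

Computing term by term:
  Q(1)·log₂(Q(1)/P(1)) = 0.3334·log₂(0.3334/0.4123) = -0.10217
  Q(2)·log₂(Q(2)/P(2)) = 0.3333·log₂(0.3333/0.0123) = 1.58654
  Q(3)·log₂(Q(3)/P(3)) = 0.3333·log₂(0.3333/0.5754) = -0.26256

D_KL(Q||P) = -0.10217 + 1.58654 - 0.26256 = 1.22181 ≈ 1.2218 bits

These are NOT equal (difference: 0.7007 bits). KL divergence is asymmetric: D_KL(P||Q) ≠ D_KL(Q||P) in general.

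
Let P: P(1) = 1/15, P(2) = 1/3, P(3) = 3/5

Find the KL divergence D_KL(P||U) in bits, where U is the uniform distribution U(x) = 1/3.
0.3540 bits

U(i) = 1/3 for all i

D_KL(P||U) = Σ P(x) log₂(P(x) / (1/3))
           = Σ P(x) log₂(P(x)) + log₂(3)
           = log₂(3) - H(P)

H(P) = -Σ P(x) log₂(P(x)):
  -P(1)·log₂(P(1)) = -(1/15)·log₂(1/15) = 0.26046
  -P(2)·log₂(P(2)) = -(1/3)·log₂(1/3) = 0.52832
  -P(3)·log₂(P(3)) = -(3/5)·log₂(3/5) = 0.44218
H(P) = 0.26046 + 0.52832 + 0.44218 = 1.23096 bits

log₂(3) = 1.58496 bits

D_KL(P||U) = 1.58496 - 1.23096 = 0.35400 ≈ 0.3540 bits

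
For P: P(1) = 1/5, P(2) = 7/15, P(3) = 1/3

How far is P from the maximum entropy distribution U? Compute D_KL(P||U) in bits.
0.0791 bits

U(i) = 1/3 for all i

D_KL(P||U) = Σ P(x) log₂(P(x) / (1/3))
           = Σ P(x) log₂(P(x)) + log₂(3)
           = log₂(3) - H(P)

H(P) = -Σ P(x) log₂(P(x)):
  -P(1)·log₂(P(1)) = -(1/5)·log₂(1/5) = 0.46439
  -P(2)·log₂(P(2)) = -(7/15)·log₂(7/15) = 0.51312
  -P(3)·log₂(P(3)) = -(1/3)·log₂(1/3) = 0.52832
H(P) = 0.46439 + 0.51312 + 0.52832 = 1.50583 bits

log₂(3) = 1.58496 bits

D_KL(P||U) = 1.58496 - 1.50583 = 0.07913 ≈ 0.0791 bits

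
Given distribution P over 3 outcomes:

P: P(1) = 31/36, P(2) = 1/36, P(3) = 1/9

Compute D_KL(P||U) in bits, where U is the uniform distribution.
0.9034 bits

U(i) = 1/3 for all i

D_KL(P||U) = Σ P(x) log₂(P(x) / (1/3))
           = Σ P(x) log₂(P(x)) + log₂(3)
           = log₂(3) - H(P)

H(P) = -Σ P(x) log₂(P(x)):
  -P(1)·log₂(P(1)) = -(31/36)·log₂(31/36) = 0.18577
  -P(2)·log₂(P(2)) = -(1/36)·log₂(1/36) = 0.14361
  -P(3)·log₂(P(3)) = -(1/9)·log₂(1/9) = 0.35221
H(P) = 0.18577 + 0.14361 + 0.35221 = 0.68159 bits

log₂(3) = 1.58496 bits

D_KL(P||U) = 1.58496 - 0.68159 = 0.90337 ≈ 0.9034 bits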